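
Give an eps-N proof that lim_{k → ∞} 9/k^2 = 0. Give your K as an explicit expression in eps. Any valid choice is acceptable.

K = (9/eps)^{1/2}

Let eps > 0. For k ≥ 1, |9/k^2 − 0| = 9/k^2.
9/k^2 < eps ⇔ k^2 > 9/eps ⇔ k > (9/eps)^{1/2}.
Take K = (9/eps)^{1/2}. Then k > K implies 9/k^2 < eps.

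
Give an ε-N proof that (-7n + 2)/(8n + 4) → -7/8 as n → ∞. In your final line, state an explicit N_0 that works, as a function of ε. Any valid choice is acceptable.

Suppose ε > 0. For n ≥ 1, |(-7n + 2)/(8n + 4) + 7/8| = |44|/(8(8n + 4)) = 44/(8(8n + 4)).
Since 8n + 4 ≥ 8n for n ≥ 1, this is ≤ 44/(8·8n) = (11/16)/n.
So |(-7n + 2)/(8n + 4) + 7/8| < ε whenever n > (11/16)/ε.
Take N_0 = (11/16)/ε. If n > N_0 then |(-7n + 2)/(8n + 4) + 7/8| ≤ (11/16)/n < ε.

N_0 = (11/16)/ε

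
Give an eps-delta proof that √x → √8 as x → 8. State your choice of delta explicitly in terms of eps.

delta = min(8, √8·eps)

Let eps > 0 be given. We want delta > 0 such that 0 < |x − 8| < delta implies |√x − √8| < eps.
Rationalise: √x − √8 = (x − 8)/(√x + √8), so |√x − √8| = |x − 8|/(√x + √8).
Restrict delta ≤ 8 so that |x − 8| < 8 forces x > 0, and then √x + √8 > √8.
Hence |√x − √8| < |x − 8|/√8, which is < eps once |x − 8| < √8·eps.
Take delta = min(8, √8·eps). If 0 < |x − 8| < delta then x > 0 and |√x − √8| < |x − 8|/√8 < eps.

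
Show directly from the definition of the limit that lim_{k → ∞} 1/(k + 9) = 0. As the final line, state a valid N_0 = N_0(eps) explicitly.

N_0 = 1/eps

Fix eps > 0. For k ≥ 1, |1/(k + 9) − 0| = 1/(k + 9) ≤ 1/k.
We need 1/k < eps, i.e. k > 1/eps.
Take N_0 = 1/eps. If k > N_0 then |1/(k + 9)| ≤ 1/k < eps.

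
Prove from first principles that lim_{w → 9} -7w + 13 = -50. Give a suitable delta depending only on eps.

delta = eps/7

Let eps > 0 be given. We need delta > 0 so that 0 < |w − 9| < delta implies |(-7w + 13) + 50| < eps.
Since (-7w + 13) + 50 = -7(w − 9), we have |(-7w + 13) + 50| = 7|w − 9|.
So 7|w − 9| < eps exactly when |w − 9| < eps/7.
Take delta = eps/7. If 0 < |w − 9| < delta then |(-7w + 13) + 50| = 7|w − 9| < 7·(eps/7) = eps.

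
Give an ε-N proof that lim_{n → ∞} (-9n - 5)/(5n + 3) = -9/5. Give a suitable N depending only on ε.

N = (2/25)/ε

Let ε > 0 be given. For n ≥ 1, |(-9n - 5)/(5n + 3) + 9/5| = |2|/(5(5n + 3)) = 2/(5(5n + 3)).
Since 5n + 3 ≥ 5n for n ≥ 1, this is ≤ 2/(5·5n) = (2/25)/n.
So |(-9n - 5)/(5n + 3) + 9/5| < ε whenever n > (2/25)/ε.
Take N = (2/25)/ε. If n > N then |(-9n - 5)/(5n + 3) + 9/5| ≤ (2/25)/n < ε.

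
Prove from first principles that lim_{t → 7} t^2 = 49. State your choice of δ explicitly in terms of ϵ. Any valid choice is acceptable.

δ = min(2, ϵ/16)

Let ϵ > 0 be given. We seek δ > 0 with 0 < |t − 7| < δ ⇒ |t^2 − 49| < ϵ.
Factor: t^2 − 49 = (t − 7)(t + 7), so |t^2 − 49| = |t − 7|·|t + 7|.
Restrict δ ≤ 2. Then |t − 7| < 2 gives |t| < 9, so by the triangle inequality |t + 7| ≤ 9 + 7 = 16.
Hence |t^2 − 49| ≤ 16|t − 7|, which is < ϵ once |t − 7| < ϵ/16.
Take δ = min(2, ϵ/16). If 0 < |t − 7| < δ then both bounds hold and |t^2 − 49| ≤ 16|t − 7| < 16·(ϵ/16) = ϵ.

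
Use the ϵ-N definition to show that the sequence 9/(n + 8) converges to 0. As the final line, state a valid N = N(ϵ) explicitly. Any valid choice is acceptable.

Let ϵ > 0 be given. For n ≥ 1, |9/(n + 8) − 0| = 9/(n + 8) ≤ 9/n.
We need 9/n < ϵ, i.e. n > 9/ϵ.
Take N = 9/ϵ. If n > N then |9/(n + 8)| ≤ 9/n < ϵ.

N = 9/ϵ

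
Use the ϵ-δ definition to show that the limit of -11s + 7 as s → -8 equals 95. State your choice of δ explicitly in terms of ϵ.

δ = ϵ/11

Let ϵ > 0. We need δ > 0 so that 0 < |s + 8| < δ implies |(-11s + 7) − 95| < ϵ.
|(-11s + 7) − 95| = |-11s - 88| = 11|s + 8|.
So 11|s + 8| < ϵ exactly when |s + 8| < ϵ/11.
Choosing δ = ϵ/11 gives |(-11s + 7) − 95| = 11|s + 8| < ϵ whenever |s + 8| < δ.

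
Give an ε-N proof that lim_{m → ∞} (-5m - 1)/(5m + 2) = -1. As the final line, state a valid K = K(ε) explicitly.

Fix ε > 0. For m ≥ 1, |(-5m - 1)/(5m + 2) + 1| = |5|/(5(5m + 2)) = 5/(5(5m + 2)).
Since 5m + 2 ≥ 5m for m ≥ 1, this is ≤ 5/(5·5m) = (1/5)/m.
So |(-5m - 1)/(5m + 2) + 1| < ε whenever m > (1/5)/ε.
Take K = (1/5)/ε. If m > K then |(-5m - 1)/(5m + 2) + 1| ≤ (1/5)/m < ε.

K = (1/5)/ε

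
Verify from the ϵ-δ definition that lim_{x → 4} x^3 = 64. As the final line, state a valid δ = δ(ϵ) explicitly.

δ = min(1, ϵ/61)

Let ϵ > 0 be given. We seek δ > 0 with 0 < |x − 4| < δ ⇒ |x^3 − 64| < ϵ.
Factor: x^3 − 64 = (x − 4)(x^2 + 4x + 16), so |x^3 − 64| = |x − 4|·|x^2 + 4x + 16|.
Impose δ ≤ 1 so that |x| < 5; then |x^2 + 4x + 16| ≤ 61.
Hence |x^3 − 64| ≤ 61|x − 4|, which is < ϵ once |x − 4| < ϵ/61.
Take δ = min(1, ϵ/61). If 0 < |x − 4| < δ then both bounds hold and |x^3 − 64| ≤ 61|x − 4| < 61·(ϵ/61) = ϵ.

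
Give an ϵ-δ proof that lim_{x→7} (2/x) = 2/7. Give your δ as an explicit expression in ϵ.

Suppose ϵ > 0. We seek δ > 0 such that 0 < |x − 7| < δ implies |2/x − (2/7)| < ϵ.
|2/x − (2/7)| = 2·|7 − x|/(7·|x|) = 2|x − 7|/(7|x|).
Restrict δ ≤ 7/2. Then |x − 7| < 7/2 gives |x| > 7/2, so 7|x| > 49/2.
Then |2/x − (2/7)| < 2|x − 7|/(49/2), which is < ϵ when |x − 7| < (49/4)ϵ.
Take δ = min(7/2, (49/4)ϵ). Then 0 < |x − 7| < δ gives both |x − 7| < 7/2 and |x − 7| < (49/4)ϵ, so |2/x − (2/7)| < ϵ.

δ = min(7/2, (49/4)ϵ)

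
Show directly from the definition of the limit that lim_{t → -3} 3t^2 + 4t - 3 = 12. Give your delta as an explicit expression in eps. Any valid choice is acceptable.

Suppose eps > 0. We want delta > 0 such that 0 < |t + 3| < delta implies |(3t^2 + 4t - 3) − 12| < eps.
(3t^2 + 4t - 3) − 12 = 3t^2 + 4t - 15 = (t + 3)(3t - 5).
So |(3t^2 + 4t - 3) − 12| = |t + 3|·|3t - 5|.
Assume first that |t + 3| < 1, so |t| < 4. Then |3t - 5| ≤ 3·4 + 5 = 17.
Hence |(3t^2 + 4t - 3) − 12| ≤ 17|t + 3| < eps provided |t + 3| < eps/17.
Take delta = min(1, eps/17). Then 0 < |t + 3| < delta gives both |t + 3| < 1 and |t + 3| < eps/17, so |(3t^2 + 4t - 3) − 12| < eps.

delta = min(1, eps/17)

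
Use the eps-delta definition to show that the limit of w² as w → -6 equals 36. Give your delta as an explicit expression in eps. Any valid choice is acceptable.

delta = min(1, eps/13)

Let eps > 0. We seek delta > 0 with 0 < |w + 6| < delta ⇒ |w² − 36| < eps.
Factor: w² − 36 = (w + 6)(w - 6), so |w² − 36| = |w + 6|·|w - 6|.
Restrict delta ≤ 1. Then |w + 6| < 1 gives |w| < 7, so by the triangle inequality |w - 6| ≤ 7 + 6 = 13.
Hence |w² − 36| ≤ 13|w + 6|, which is < eps once |w + 6| < eps/13.
Take delta = min(1, eps/13). If 0 < |w + 6| < delta then both bounds hold and |w² − 36| ≤ 13|w + 6| < 13·(eps/13) = eps.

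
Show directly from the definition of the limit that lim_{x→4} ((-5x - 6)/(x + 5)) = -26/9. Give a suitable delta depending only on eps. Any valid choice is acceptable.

Let eps > 0 be given. We want delta > 0 with 0 < |x − 4| < delta ⇒ |(-5x - 6)/(x + 5) + 26/9| < eps.
Combining over a common denominator, (-5x - 6)/(x + 5) + 26/9 = [(-5x - 6)·9 − (-26)·(x + 5)] / [9·(x + 5)] = -19(x − 4) / (9(x + 5)).
So |(-5x - 6)/(x + 5) + 26/9| = 19|x − 4| / (9·|x + 5|).
Restrict delta ≤ 9/2. Then |x − 4| < 9/2 gives |x + 5| = |(x − 4) + 9| ≥ 9 − 9/2 = 9/2.
Hence |(-5x - 6)/(x + 5) + 26/9| < 19|x − 4|/(9·(9/2)) = (38/81)|x − 4|, which is < eps once |x − 4| < (81/38)eps.
Take delta = min(9/2, (81/38)eps). Then 0 < |x − 4| < delta forces both bounds, so |(-5x - 6)/(x + 5) + 26/9| < eps.

delta = min(9/2, (81/38)eps)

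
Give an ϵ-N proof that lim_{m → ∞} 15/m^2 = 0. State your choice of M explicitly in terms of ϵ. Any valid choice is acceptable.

M = (15/ϵ)^{1/2}

Fix ϵ > 0. For m ≥ 1, |15/m^2 − 0| = 15/m^2.
15/m^2 < ϵ ⇔ m^2 > 15/ϵ ⇔ m > (15/ϵ)^{1/2}.
Take M = (15/ϵ)^{1/2}. Then m > M implies 15/m^2 < ϵ.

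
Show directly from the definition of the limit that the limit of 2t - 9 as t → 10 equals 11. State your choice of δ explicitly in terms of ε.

δ = ε/2

Let ε > 0 be given. We need δ > 0 so that 0 < |t − 10| < δ implies |(2t - 9) − 11| < ε.
Since (2t - 9) − 11 = 2(t − 10), we have |(2t - 9) − 11| = 2|t − 10|.
Thus it suffices that |t − 10| < ε/2.
Take δ = ε/2. If 0 < |t − 10| < δ then |(2t - 9) − 11| = 2|t − 10| < 2·(ε/2) = ε.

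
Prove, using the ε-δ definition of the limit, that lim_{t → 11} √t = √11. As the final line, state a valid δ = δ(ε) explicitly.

Let ε > 0 be given. We want δ > 0 such that 0 < |t − 11| < δ implies |√t − √11| < ε.
Rationalise: √t − √11 = (t − 11)/(√t + √11), so |√t − √11| = |t − 11|/(√t + √11).
Restrict δ ≤ 11 so that |t − 11| < 11 forces t > 0, and then √t + √11 > √11.
Hence |√t − √11| < |t − 11|/√11, which is < ε once |t − 11| < √11·ε.
Take δ = min(11, √11·ε). If 0 < |t − 11| < δ then t > 0 and |√t − √11| < |t − 11|/√11 < ε.

δ = min(11, √11·ε)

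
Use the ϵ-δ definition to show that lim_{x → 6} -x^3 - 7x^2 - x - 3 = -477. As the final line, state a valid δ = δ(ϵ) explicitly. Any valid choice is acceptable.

δ = min(2, ϵ/247)

Fix ϵ > 0. We want δ > 0 such that 0 < |x − 6| < δ implies |(-x^3 - 7x^2 - x - 3) + 477| < ϵ.
(-x^3 - 7x^2 - x - 3) + 477 = -x^3 - 7x^2 - x + 474 = (x − 6)(-x^2 - 13x - 79).
So |(-x^3 - 7x^2 - x - 3) + 477| = |x − 6|·|-x^2 - 13x - 79|.
Assume first that |x − 6| < 2, so |x| < 8. Then |-x^2 - 13x - 79| ≤ 8^2 + 13·8 + 79 = 247.
Hence |(-x^3 - 7x^2 - x - 3) + 477| ≤ 247|x − 6| < ϵ provided |x − 6| < ϵ/247.
Choosing δ = min(2, ϵ/247) ensures both conditions, hence |(-x^3 - 7x^2 - x - 3) + 477| < ϵ.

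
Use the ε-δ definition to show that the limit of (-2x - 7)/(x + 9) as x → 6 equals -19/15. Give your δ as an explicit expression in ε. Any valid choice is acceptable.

δ = min(15/2, (225/22)ε)

Fix ε > 0. We want δ > 0 with 0 < |x − 6| < δ ⇒ |(-2x - 7)/(x + 9) + 19/15| < ε.
Combining over a common denominator, (-2x - 7)/(x + 9) + 19/15 = [(-2x - 7)·15 − (-19)·(x + 9)] / [15·(x + 9)] = -11(x − 6) / (15(x + 9)).
So |(-2x - 7)/(x + 9) + 19/15| = 11|x − 6| / (15·|x + 9|).
Require δ ≤ 15/2, so |x + 9| ≥ |15| − |x − 6| > 15 − 15/2 = 15/2.
Hence |(-2x - 7)/(x + 9) + 19/15| < 11|x − 6|/(15·(15/2)) = (22/225)|x − 6|, which is < ε once |x − 6| < (225/22)ε.
Take δ = min(15/2, (225/22)ε). Then 0 < |x − 6| < δ forces both bounds, so |(-2x - 7)/(x + 9) + 19/15| < ε.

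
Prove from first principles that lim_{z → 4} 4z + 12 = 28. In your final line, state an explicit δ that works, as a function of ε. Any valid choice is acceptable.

δ = ε/4

Suppose ε > 0. We need δ > 0 so that 0 < |z − 4| < δ implies |(4z + 12) − 28| < ε.
Since (4z + 12) − 28 = 4(z − 4), we have |(4z + 12) − 28| = 4|z − 4|.
So 4|z − 4| < ε exactly when |z − 4| < ε/4.
Take δ = ε/4. If 0 < |z − 4| < δ then |(4z + 12) − 28| = 4|z − 4| < 4·(ε/4) = ε.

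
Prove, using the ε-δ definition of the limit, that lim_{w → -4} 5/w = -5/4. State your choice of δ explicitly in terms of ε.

δ = min(2, (8/5)ε)

Suppose ε > 0. We seek δ > 0 such that 0 < |w + 4| < δ implies |5/w + 5/4| < ε.
|5/w + 5/4| = 5·|-4 − w|/(4·|w|) = 5|w + 4|/(4|w|).
Require δ ≤ 2 so that |w| > 4 − 2 = 2, hence 4|w| > 8.
Then |5/w + 5/4| < 5|w + 4|/8, which is < ε when |w + 4| < (8/5)ε.
Take δ = min(2, (8/5)ε). Then 0 < |w + 4| < δ gives both |w + 4| < 2 and |w + 4| < (8/5)ε, so |5/w + 5/4| < ε.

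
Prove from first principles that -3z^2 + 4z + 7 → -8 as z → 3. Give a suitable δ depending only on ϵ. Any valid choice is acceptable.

Suppose ϵ > 0. We want δ > 0 such that 0 < |z − 3| < δ implies |(-3z^2 + 4z + 7) + 8| < ϵ.
(-3z^2 + 4z + 7) + 8 = -3z^2 + 4z + 15 = (z − 3)(-3z - 5).
So |(-3z^2 + 4z + 7) + 8| = |z − 3|·|-3z - 5|.
Assume first that |z − 3| < 1, so |z| < 4. Then |-3z - 5| ≤ 3·4 + 5 = 17.
Hence |(-3z^2 + 4z + 7) + 8| ≤ 17|z − 3| < ϵ provided |z − 3| < ϵ/17.
Take δ = min(1, ϵ/17). Then 0 < |z − 3| < δ gives both |z − 3| < 1 and |z − 3| < ϵ/17, so |(-3z^2 + 4z + 7) + 8| < ϵ.

δ = min(1, ϵ/17)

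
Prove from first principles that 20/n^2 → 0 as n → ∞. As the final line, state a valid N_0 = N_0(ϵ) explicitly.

N_0 = (20/ϵ)^{1/2}

Fix ϵ > 0. For n ≥ 1, |20/n^2 − 0| = 20/n^2.
20/n^2 < ϵ ⇔ n^2 > 20/ϵ ⇔ n > (20/ϵ)^{1/2}.
Take N_0 = (20/ϵ)^{1/2}. Then n > N_0 implies 20/n^2 < ϵ.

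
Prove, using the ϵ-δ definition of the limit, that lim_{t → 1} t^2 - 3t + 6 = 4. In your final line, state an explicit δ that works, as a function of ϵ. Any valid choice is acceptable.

δ = min(1, ϵ/4)

Let ϵ > 0. We want δ > 0 such that 0 < |t − 1| < δ implies |(t^2 - 3t + 6) − 4| < ϵ.
(t^2 - 3t + 6) − 4 = t^2 - 3t + 2 = (t − 1)(t - 2).
So |(t^2 - 3t + 6) − 4| = |t − 1|·|t - 2|.
Assume first that |t − 1| < 1, so |t| < 2. Then |t - 2| ≤ 2 + 2 = 4.
Hence |(t^2 - 3t + 6) − 4| ≤ 4|t − 1| < ϵ provided |t − 1| < ϵ/4.
Choosing δ = min(1, ϵ/4) ensures both conditions, hence |(t^2 - 3t + 6) − 4| < ϵ.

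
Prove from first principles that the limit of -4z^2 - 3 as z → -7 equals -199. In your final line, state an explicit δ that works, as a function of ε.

Let ε > 0 be given. We want δ > 0 such that 0 < |z + 7| < δ implies |(-4z^2 - 3) + 199| < ε.
(-4z^2 - 3) + 199 = -4z^2 + 196 = (z + 7)(-4z + 28).
So |(-4z^2 - 3) + 199| = |z + 7|·|-4z + 28|.
Require δ ≤ 1. Then |z + 7| < 1 gives |z| < 8, and by the triangle inequality |-4z + 28| ≤ 4·8 + 28 = 60.
Hence |(-4z^2 - 3) + 199| ≤ 60|z + 7| < ε provided |z + 7| < ε/60.
Take δ = min(1, ε/60). Then 0 < |z + 7| < δ gives both |z + 7| < 1 and |z + 7| < ε/60, so |(-4z^2 - 3) + 199| < ε.

δ = min(1, ε/60)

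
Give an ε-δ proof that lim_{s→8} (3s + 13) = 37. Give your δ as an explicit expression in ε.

Fix ε > 0. We need δ > 0 so that 0 < |s − 8| < δ implies |(3s + 13) − 37| < ε.
Since (3s + 13) − 37 = 3(s − 8), we have |(3s + 13) − 37| = 3|s − 8|.
Thus it suffices that |s − 8| < ε/3.
Take δ = ε/3. If 0 < |s − 8| < δ then |(3s + 13) − 37| = 3|s − 8| < 3·(ε/3) = ε.

δ = ε/3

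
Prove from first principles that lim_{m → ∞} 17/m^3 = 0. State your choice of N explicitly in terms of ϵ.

Let ϵ > 0. For m ≥ 1, |17/m^3 − 0| = 17/m^3.
17/m^3 < ϵ ⇔ m^3 > 17/ϵ ⇔ m > (17/ϵ)^{1/3}.
Take N = (17/ϵ)^{1/3}. Then m > N implies 17/m^3 < ϵ.

N = (17/ϵ)^{1/3}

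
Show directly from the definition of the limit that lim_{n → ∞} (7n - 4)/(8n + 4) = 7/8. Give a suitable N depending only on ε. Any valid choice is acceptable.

Fix ε > 0. For n ≥ 1, |(7n - 4)/(8n + 4) − (7/8)| = |-60|/(8(8n + 4)) = 60/(8(8n + 4)).
Since 8n + 4 ≥ 8n for n ≥ 1, this is ≤ 60/(8·8n) = (15/16)/n.
So |(7n - 4)/(8n + 4) − (7/8)| < ε whenever n > (15/16)/ε.
Take N = (15/16)/ε. If n > N then |(7n - 4)/(8n + 4) − (7/8)| ≤ (15/16)/n < ε.

N = (15/16)/ε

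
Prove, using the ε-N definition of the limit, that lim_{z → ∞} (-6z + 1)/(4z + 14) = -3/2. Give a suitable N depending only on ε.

N = (11/2)/ε

Suppose ε > 0. We seek N > 0 such that z > N implies |(-6z + 1)/(4z + 14) + 3/2| < ε.
(-6z + 1)/(4z + 14) + 3/2 = (4(-6z + 1) − (-6)(4z + 14)) / (4(4z + 14)) = 88/(4(4z + 14)).
For z > 0 we have 4z + 14 > 4z, so |(-6z + 1)/(4z + 14) + 3/2| = 88/(4(4z + 14)) < 88/(4·4z) = (11/2)/z.
Thus |(-6z + 1)/(4z + 14) + 3/2| < ε whenever z > (11/2)/ε.
Take N = (11/2)/ε. If z > N then |(-6z + 1)/(4z + 14) + 3/2| < (11/2)/z < ε.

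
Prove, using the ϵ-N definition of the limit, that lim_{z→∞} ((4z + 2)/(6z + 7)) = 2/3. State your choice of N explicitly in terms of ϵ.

Let ϵ > 0. We seek N > 0 such that z > N implies |(4z + 2)/(6z + 7) − (2/3)| < ϵ.
(4z + 2)/(6z + 7) − (2/3) = (6(4z + 2) − 4(6z + 7)) / (6(6z + 7)) = -16/(6(6z + 7)).
For z > 0 we have 6z + 7 > 6z, so |(4z + 2)/(6z + 7) − (2/3)| = 16/(6(6z + 7)) < 16/(6·6z) = (4/9)/z.
Thus |(4z + 2)/(6z + 7) − (2/3)| < ϵ whenever z > (4/9)/ϵ.
Take N = (4/9)/ϵ. If z > N then |(4z + 2)/(6z + 7) − (2/3)| < (4/9)/z < ϵ.

N = (4/9)/ϵ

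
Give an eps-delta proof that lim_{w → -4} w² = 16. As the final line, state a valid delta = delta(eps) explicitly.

Suppose eps > 0. We seek delta > 0 with 0 < |w + 4| < delta ⇒ |w² − 16| < eps.
Factor: w² − 16 = (w + 4)(w - 4), so |w² − 16| = |w + 4|·|w - 4|.
Restrict delta ≤ 1. Then |w + 4| < 1 gives |w| < 5, so by the triangle inequality |w - 4| ≤ 5 + 4 = 9.
Hence |w² − 16| ≤ 9|w + 4|, which is < eps once |w + 4| < eps/9.
Take delta = min(1, eps/9). If 0 < |w + 4| < delta then both bounds hold and |w² − 16| ≤ 9|w + 4| < 9·(eps/9) = eps.

delta = min(1, eps/9)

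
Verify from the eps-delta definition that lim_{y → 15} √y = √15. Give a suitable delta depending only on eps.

Let eps > 0 be given. We want delta > 0 such that 0 < |y − 15| < delta implies |√y − √15| < eps.
Rationalise: √y − √15 = (y − 15)/(√y + √15), so |√y − √15| = |y − 15|/(√y + √15).
Restrict delta ≤ 15 so that |y − 15| < 15 forces y > 0, and then √y + √15 > √15.
Hence |√y − √15| < |y − 15|/√15, which is < eps once |y − 15| < √15·eps.
Take delta = min(15, √15·eps). If 0 < |y − 15| < delta then y > 0 and |√y − √15| < |y − 15|/√15 < eps.

delta = min(15, √15·eps)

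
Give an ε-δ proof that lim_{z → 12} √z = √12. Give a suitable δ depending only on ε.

δ = min(12, √12·ε)

Let ε > 0 be given. We want δ > 0 such that 0 < |z − 12| < δ implies |√z − √12| < ε.
Rationalise: √z − √12 = (z − 12)/(√z + √12), so |√z − √12| = |z − 12|/(√z + √12).
Restrict δ ≤ 12 so that |z − 12| < 12 forces z > 0, and then √z + √12 > √12.
Hence |√z − √12| < |z − 12|/√12, which is < ε once |z − 12| < √12·ε.
Take δ = min(12, √12·ε). If 0 < |z − 12| < δ then z > 0 and |√z − √12| < |z − 12|/√12 < ε.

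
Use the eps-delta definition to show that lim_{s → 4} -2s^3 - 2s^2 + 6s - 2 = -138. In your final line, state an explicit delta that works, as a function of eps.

delta = min(1, eps/134)

Let eps > 0. We want delta > 0 such that 0 < |s − 4| < delta implies |(-2s^3 - 2s^2 + 6s - 2) + 138| < eps.
(-2s^3 - 2s^2 + 6s - 2) + 138 = -2s^3 - 2s^2 + 6s + 136 = (s − 4)(-2s^2 - 10s - 34).
So |(-2s^3 - 2s^2 + 6s - 2) + 138| = |s − 4|·|-2s^2 - 10s - 34|.
Assume first that |s − 4| < 1, so |s| < 5. Then |-2s^2 - 10s - 34| ≤ 2·5^2 + 10·5 + 34 = 134.
Hence |(-2s^3 - 2s^2 + 6s - 2) + 138| ≤ 134|s − 4| < eps provided |s − 4| < eps/134.
Take delta = min(1, eps/134). Then 0 < |s − 4| < delta gives both |s − 4| < 1 and |s − 4| < eps/134, so |(-2s^3 - 2s^2 + 6s - 2) + 138| < eps.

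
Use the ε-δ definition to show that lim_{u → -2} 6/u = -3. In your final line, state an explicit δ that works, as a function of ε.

δ = min(1, (1/3)ε)

Fix ε > 0. We seek δ > 0 such that 0 < |u + 2| < δ implies |6/u + 3| < ε.
|6/u + 3| = 6·|-2 − u|/(2·|u|) = 6|u + 2|/(2|u|).
Restrict δ ≤ 1. Then |u + 2| < 1 gives |u| > 1, so 2|u| > 2.
Then |6/u + 3| < 6|u + 2|/2, which is < ε when |u + 2| < (1/3)ε.
Take δ = min(1, (1/3)ε). Then 0 < |u + 2| < δ gives both |u + 2| < 1 and |u + 2| < (1/3)ε, so |6/u + 3| < ε.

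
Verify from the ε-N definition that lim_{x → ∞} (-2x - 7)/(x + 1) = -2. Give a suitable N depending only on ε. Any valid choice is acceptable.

Fix ε > 0. We seek N > 0 such that x > N implies |(-2x - 7)/(x + 1) + 2| < ε.
(-2x - 7)/(x + 1) + 2 = ((-2x - 7) − (-2)(x + 1)) / ((x + 1)) = -5/((x + 1)).
For x > 0 we have x + 1 > x, so |(-2x - 7)/(x + 1) + 2| = 5/((x + 1)) < 5/(x) = 5/x.
Thus |(-2x - 7)/(x + 1) + 2| < ε whenever x > 5/ε.
Take N = 5/ε. If x > N then |(-2x - 7)/(x + 1) + 2| < 5/x < ε.

N = 5/ε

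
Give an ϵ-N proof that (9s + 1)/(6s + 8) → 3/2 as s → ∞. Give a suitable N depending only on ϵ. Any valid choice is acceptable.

Let ϵ > 0. We seek N > 0 such that s > N implies |(9s + 1)/(6s + 8) − (3/2)| < ϵ.
(9s + 1)/(6s + 8) − (3/2) = (6(9s + 1) − 9(6s + 8)) / (6(6s + 8)) = -66/(6(6s + 8)).
For s > 0 we have 6s + 8 > 6s, so |(9s + 1)/(6s + 8) − (3/2)| = 66/(6(6s + 8)) < 66/(6·6s) = (11/6)/s.
Thus |(9s + 1)/(6s + 8) − (3/2)| < ϵ whenever s > (11/6)/ϵ.
Take N = (11/6)/ϵ. If s > N then |(9s + 1)/(6s + 8) − (3/2)| < (11/6)/s < ϵ.

N = (11/6)/ϵ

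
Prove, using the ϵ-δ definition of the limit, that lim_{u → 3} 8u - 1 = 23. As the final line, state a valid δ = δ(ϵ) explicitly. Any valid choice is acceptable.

δ = ϵ/8

Let ϵ > 0 be given. We need δ > 0 so that 0 < |u − 3| < δ implies |(8u - 1) − 23| < ϵ.
|(8u - 1) − 23| = |8u - 24| = 8|u − 3|.
So 8|u − 3| < ϵ exactly when |u − 3| < ϵ/8.
Choosing δ = ϵ/8 gives |(8u - 1) − 23| = 8|u − 3| < ϵ whenever |u − 3| < δ.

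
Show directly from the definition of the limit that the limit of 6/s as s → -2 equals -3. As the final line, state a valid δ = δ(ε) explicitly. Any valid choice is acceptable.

Let ε > 0 be given. We seek δ > 0 such that 0 < |s + 2| < δ implies |6/s + 3| < ε.
|6/s + 3| = 6·|-2 − s|/(2·|s|) = 6|s + 2|/(2|s|).
Restrict δ ≤ 1. Then |s + 2| < 1 gives |s| > 1, so 2|s| > 2.
Then |6/s + 3| < 6|s + 2|/2, which is < ε when |s + 2| < (1/3)ε.
Take δ = min(1, (1/3)ε). Then 0 < |s + 2| < δ gives both |s + 2| < 1 and |s + 2| < (1/3)ε, so |6/s + 3| < ε.

δ = min(1, (1/3)ε)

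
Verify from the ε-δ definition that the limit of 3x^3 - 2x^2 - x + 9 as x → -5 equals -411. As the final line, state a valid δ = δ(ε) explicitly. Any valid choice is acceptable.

δ = min(1, ε/294)

Fix ε > 0. We want δ > 0 such that 0 < |x + 5| < δ implies |(3x^3 - 2x^2 - x + 9) + 411| < ε.
(3x^3 - 2x^2 - x + 9) + 411 = 3x^3 - 2x^2 - x + 420 = (x + 5)(3x^2 - 17x + 84).
So |(3x^3 - 2x^2 - x + 9) + 411| = |x + 5|·|3x^2 - 17x + 84|.
Assume first that |x + 5| < 1, so |x| < 6. Then |3x^2 - 17x + 84| ≤ 3·6^2 + 17·6 + 84 = 294.
Hence |(3x^3 - 2x^2 - x + 9) + 411| ≤ 294|x + 5| < ε provided |x + 5| < ε/294.
Choosing δ = min(1, ε/294) ensures both conditions, hence |(3x^3 - 2x^2 - x + 9) + 411| < ε.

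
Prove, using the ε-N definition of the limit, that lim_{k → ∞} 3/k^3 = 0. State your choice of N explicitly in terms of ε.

Let ε > 0. For k ≥ 1, |3/k^3 − 0| = 3/k^3.
3/k^3 < ε ⇔ k^3 > 3/ε ⇔ k > (3/ε)^{1/3}.
Take N = (3/ε)^{1/3}. Then k > N implies 3/k^3 < ε.

N = (3/ε)^{1/3}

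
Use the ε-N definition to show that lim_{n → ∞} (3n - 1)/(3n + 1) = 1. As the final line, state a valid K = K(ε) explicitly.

Let ε > 0 be given. For n ≥ 1, |(3n - 1)/(3n + 1) − 1| = |-6|/(3(3n + 1)) = 6/(3(3n + 1)).
Since 3n + 1 ≥ 3n for n ≥ 1, this is ≤ 6/(3·3n) = (2/3)/n.
So |(3n - 1)/(3n + 1) − 1| < ε whenever n > (2/3)/ε.
Take K = (2/3)/ε. If n > K then |(3n - 1)/(3n + 1) − 1| ≤ (2/3)/n < ε.

K = (2/3)/ε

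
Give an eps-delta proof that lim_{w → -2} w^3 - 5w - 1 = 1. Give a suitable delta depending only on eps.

delta = min(1, eps/16)

Let eps > 0. We want delta > 0 such that 0 < |w + 2| < delta implies |(w^3 - 5w - 1) − 1| < eps.
(w^3 - 5w - 1) − 1 = w^3 - 5w - 2 = (w + 2)(w^2 - 2w - 1).
So |(w^3 - 5w - 1) − 1| = |w + 2|·|w^2 - 2w - 1|.
Require delta ≤ 1. Then |w + 2| < 1 gives |w| < 3, and by the triangle inequality |w^2 - 2w - 1| ≤ 3^2 + 2·3 + 1 = 16.
Hence |(w^3 - 5w - 1) − 1| ≤ 16|w + 2| < eps provided |w + 2| < eps/16.
Take delta = min(1, eps/16). Then 0 < |w + 2| < delta gives both |w + 2| < 1 and |w + 2| < eps/16, so |(w^3 - 5w - 1) − 1| < eps.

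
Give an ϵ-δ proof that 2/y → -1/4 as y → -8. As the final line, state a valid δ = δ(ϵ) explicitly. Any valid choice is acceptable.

Let ϵ > 0. We seek δ > 0 such that 0 < |y + 8| < δ implies |2/y + 1/4| < ϵ.
|2/y + 1/4| = 2·|-8 − y|/(8·|y|) = 2|y + 8|/(8|y|).
Require δ ≤ 4 so that |y| > 8 − 4 = 4, hence 8|y| > 32.
Then |2/y + 1/4| < 2|y + 8|/32, which is < ϵ when |y + 8| < 16ϵ.
Take δ = min(4, 16ϵ). Then 0 < |y + 8| < δ gives both |y + 8| < 4 and |y + 8| < 16ϵ, so |2/y + 1/4| < ϵ.

δ = min(4, 16ϵ)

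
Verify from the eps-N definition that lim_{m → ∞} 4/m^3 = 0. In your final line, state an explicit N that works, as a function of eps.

Suppose eps > 0. For m ≥ 1, |4/m^3 − 0| = 4/m^3.
4/m^3 < eps ⇔ m^3 > 4/eps ⇔ m > (4/eps)^{1/3}.
Take N = (4/eps)^{1/3}. Then m > N implies 4/m^3 < eps.

N = (4/eps)^{1/3}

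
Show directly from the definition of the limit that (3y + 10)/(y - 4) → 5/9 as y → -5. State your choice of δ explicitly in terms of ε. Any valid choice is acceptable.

δ = min(9/2, (81/44)ε)

Fix ε > 0. We want δ > 0 with 0 < |y + 5| < δ ⇒ |(3y + 10)/(y - 4) − (5/9)| < ε.
Combining over a common denominator, (3y + 10)/(y - 4) − (5/9) = [(3y + 10)·(-9) − (-5)·(y - 4)] / [(-9)·(y - 4)] = -22(y + 5) / ((-9)(y - 4)).
So |(3y + 10)/(y - 4) − (5/9)| = 22|y + 5| / (9·|y − 4|).
Require δ ≤ 9/2, so |y − 4| ≥ |-9| − |y + 5| > 9 − 9/2 = 9/2.
Hence |(3y + 10)/(y - 4) − (5/9)| < 22|y + 5|/(9·(9/2)) = (44/81)|y + 5|, which is < ε once |y + 5| < (81/44)ε.
Take δ = min(9/2, (81/44)ε). Then 0 < |y + 5| < δ forces both bounds, so |(3y + 10)/(y - 4) − (5/9)| < ε.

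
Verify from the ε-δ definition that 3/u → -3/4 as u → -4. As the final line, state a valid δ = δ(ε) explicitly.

Let ε > 0 be given. We seek δ > 0 such that 0 < |u + 4| < δ implies |3/u + 3/4| < ε.
|3/u + 3/4| = 3·|-4 − u|/(4·|u|) = 3|u + 4|/(4|u|).
Require δ ≤ 2 so that |u| > 4 − 2 = 2, hence 4|u| > 8.
Then |3/u + 3/4| < 3|u + 4|/8, which is < ε when |u + 4| < (8/3)ε.
Take δ = min(2, (8/3)ε). Then 0 < |u + 4| < δ gives both |u + 4| < 2 and |u + 4| < (8/3)ε, so |3/u + 3/4| < ε.

δ = min(2, (8/3)ε)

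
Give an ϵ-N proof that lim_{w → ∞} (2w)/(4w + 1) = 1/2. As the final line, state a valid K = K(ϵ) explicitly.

Suppose ϵ > 0. We seek K > 0 such that w > K implies |(2w)/(4w + 1) − (1/2)| < ϵ.
(2w)/(4w + 1) − (1/2) = (4(2w) − 2(4w + 1)) / (4(4w + 1)) = -2/(4(4w + 1)).
For w > 0 we have 4w + 1 > 4w, so |(2w)/(4w + 1) − (1/2)| = 2/(4(4w + 1)) < 2/(4·4w) = (1/8)/w.
Thus |(2w)/(4w + 1) − (1/2)| < ϵ whenever w > (1/8)/ϵ.
Take K = (1/8)/ϵ. If w > K then |(2w)/(4w + 1) − (1/2)| < (1/8)/w < ϵ.

K = (1/8)/ϵ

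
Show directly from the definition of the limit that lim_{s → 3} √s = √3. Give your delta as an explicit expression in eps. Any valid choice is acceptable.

delta = min(3, √3·eps)

Let eps > 0. We want delta > 0 such that 0 < |s − 3| < delta implies |√s − √3| < eps.
Multiplying by the conjugate, |√s − √3| = |s − 3|/(√s + √3).
Restrict delta ≤ 3 so that |s − 3| < 3 forces s > 0, and then √s + √3 > √3.
Hence |√s − √3| < |s − 3|/√3, which is < eps once |s − 3| < √3·eps.
Take delta = min(3, √3·eps). If 0 < |s − 3| < delta then s > 0 and |√s − √3| < |s − 3|/√3 < eps.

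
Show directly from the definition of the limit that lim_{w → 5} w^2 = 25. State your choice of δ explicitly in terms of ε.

Suppose ε > 0. We seek δ > 0 with 0 < |w − 5| < δ ⇒ |w^2 − 25| < ε.
Factor: w^2 − 25 = (w − 5)(w + 5), so |w^2 − 25| = |w − 5|·|w + 5|.
Impose δ ≤ 1 so that |w| < 6; then |w + 5| ≤ 11.
Hence |w^2 − 25| ≤ 11|w − 5|, which is < ε once |w − 5| < ε/11.
Take δ = min(1, ε/11). If 0 < |w − 5| < δ then both bounds hold and |w^2 − 25| ≤ 11|w − 5| < 11·(ε/11) = ε.

δ = min(1, ε/11)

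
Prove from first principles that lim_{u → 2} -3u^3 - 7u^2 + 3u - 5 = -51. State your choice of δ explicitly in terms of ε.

Suppose ε > 0. We want δ > 0 such that 0 < |u − 2| < δ implies |(-3u^3 - 7u^2 + 3u - 5) + 51| < ε.
(-3u^3 - 7u^2 + 3u - 5) + 51 = -3u^3 - 7u^2 + 3u + 46 = (u − 2)(-3u^2 - 13u - 23).
So |(-3u^3 - 7u^2 + 3u - 5) + 51| = |u − 2|·|-3u^2 - 13u - 23|.
Assume first that |u − 2| < 2, so |u| < 4. Then |-3u^2 - 13u - 23| ≤ 3·4^2 + 13·4 + 23 = 123.
Hence |(-3u^3 - 7u^2 + 3u - 5) + 51| ≤ 123|u − 2| < ε provided |u − 2| < ε/123.
Choosing δ = min(2, ε/123) ensures both conditions, hence |(-3u^3 - 7u^2 + 3u - 5) + 51| < ε.

δ = min(2, ε/123)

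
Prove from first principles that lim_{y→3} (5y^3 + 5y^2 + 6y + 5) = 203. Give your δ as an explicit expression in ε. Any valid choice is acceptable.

Fix ε > 0. We want δ > 0 such that 0 < |y − 3| < δ implies |(5y^3 + 5y^2 + 6y + 5) − 203| < ε.
(5y^3 + 5y^2 + 6y + 5) − 203 = 5y^3 + 5y^2 + 6y - 198 = (y − 3)(5y^2 + 20y + 66).
So |(5y^3 + 5y^2 + 6y + 5) − 203| = |y − 3|·|5y^2 + 20y + 66|.
Require δ ≤ 1. Then |y − 3| < 1 gives |y| < 4, and by the triangle inequality |5y^2 + 20y + 66| ≤ 5·4^2 + 20·4 + 66 = 226.
Hence |(5y^3 + 5y^2 + 6y + 5) − 203| ≤ 226|y − 3| < ε provided |y − 3| < ε/226.
Choosing δ = min(1, ε/226) ensures both conditions, hence |(5y^3 + 5y^2 + 6y + 5) − 203| < ε.

δ = min(1, ε/226)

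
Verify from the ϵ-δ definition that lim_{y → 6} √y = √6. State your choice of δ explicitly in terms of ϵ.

δ = min(6, √6·ϵ)

Fix ϵ > 0. We want δ > 0 such that 0 < |y − 6| < δ implies |√y − √6| < ϵ.
Multiplying by the conjugate, |√y − √6| = |y − 6|/(√y + √6).
Restrict δ ≤ 6 so that |y − 6| < 6 forces y > 0, and then √y + √6 > √6.
Hence |√y − √6| < |y − 6|/√6, which is < ϵ once |y − 6| < √6·ϵ.
Take δ = min(6, √6·ϵ). If 0 < |y − 6| < δ then y > 0 and |√y − √6| < |y − 6|/√6 < ϵ.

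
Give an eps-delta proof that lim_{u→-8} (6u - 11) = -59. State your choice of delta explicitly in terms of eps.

Let eps > 0. We need delta > 0 so that 0 < |u + 8| < delta implies |(6u - 11) + 59| < eps.
Since (6u - 11) + 59 = 6(u + 8), we have |(6u - 11) + 59| = 6|u + 8|.
Thus it suffices that |u + 8| < eps/6.
Take delta = eps/6. If 0 < |u + 8| < delta then |(6u - 11) + 59| = 6|u + 8| < 6·(eps/6) = eps.

delta = eps/6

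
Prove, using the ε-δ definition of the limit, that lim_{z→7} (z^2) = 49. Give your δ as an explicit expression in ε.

δ = min(2, ε/16)

Let ε > 0. We seek δ > 0 with 0 < |z − 7| < δ ⇒ |z^2 − 49| < ε.
Factor: z^2 − 49 = (z − 7)(z + 7), so |z^2 − 49| = |z − 7|·|z + 7|.
Impose δ ≤ 2 so that |z| < 9; then |z + 7| ≤ 16.
Hence |z^2 − 49| ≤ 16|z − 7|, which is < ε once |z − 7| < ε/16.
Take δ = min(2, ε/16). If 0 < |z − 7| < δ then both bounds hold and |z^2 − 49| ≤ 16|z − 7| < 16·(ε/16) = ε.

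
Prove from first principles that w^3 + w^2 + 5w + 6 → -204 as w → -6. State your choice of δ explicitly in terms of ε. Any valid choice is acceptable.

Fix ε > 0. We want δ > 0 such that 0 < |w + 6| < δ implies |(w^3 + w^2 + 5w + 6) + 204| < ε.
(w^3 + w^2 + 5w + 6) + 204 = w^3 + w^2 + 5w + 210 = (w + 6)(w^2 - 5w + 35).
So |(w^3 + w^2 + 5w + 6) + 204| = |w + 6|·|w^2 - 5w + 35|.
Require δ ≤ 1. Then |w + 6| < 1 gives |w| < 7, and by the triangle inequality |w^2 - 5w + 35| ≤ 7^2 + 5·7 + 35 = 119.
Hence |(w^3 + w^2 + 5w + 6) + 204| ≤ 119|w + 6| < ε provided |w + 6| < ε/119.
Take δ = min(1, ε/119). Then 0 < |w + 6| < δ gives both |w + 6| < 1 and |w + 6| < ε/119, so |(w^3 + w^2 + 5w + 6) + 204| < ε.

δ = min(1, ε/119)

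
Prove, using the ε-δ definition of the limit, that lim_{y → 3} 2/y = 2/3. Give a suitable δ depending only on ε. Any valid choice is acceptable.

Let ε > 0. We seek δ > 0 such that 0 < |y − 3| < δ implies |2/y − (2/3)| < ε.
|2/y − (2/3)| = 2·|3 − y|/(3·|y|) = 2|y − 3|/(3|y|).
Restrict δ ≤ 3/2. Then |y − 3| < 3/2 gives |y| > 3/2, so 3|y| > 9/2.
Then |2/y − (2/3)| < 2|y − 3|/(9/2), which is < ε when |y − 3| < (9/4)ε.
Take δ = min(3/2, (9/4)ε). Then 0 < |y − 3| < δ gives both |y − 3| < 3/2 and |y − 3| < (9/4)ε, so |2/y − (2/3)| < ε.

δ = min(3/2, (9/4)ε)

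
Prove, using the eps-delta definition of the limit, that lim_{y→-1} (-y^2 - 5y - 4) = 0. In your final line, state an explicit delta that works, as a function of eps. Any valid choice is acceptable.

Let eps > 0 be given. We want delta > 0 such that 0 < |y + 1| < delta implies |(-y^2 - 5y - 4)| < eps.
(-y^2 - 5y - 4) = -y^2 - 5y - 4 = (y + 1)(-y - 4).
So |(-y^2 - 5y - 4)| = |y + 1|·|-y - 4|.
Require delta ≤ 1. Then |y + 1| < 1 gives |y| < 2, and by the triangle inequality |-y - 4| ≤ 2 + 4 = 6.
Hence |(-y^2 - 5y - 4)| ≤ 6|y + 1| < eps provided |y + 1| < eps/6.
Take delta = min(1, eps/6). Then 0 < |y + 1| < delta gives both |y + 1| < 1 and |y + 1| < eps/6, so |(-y^2 - 5y - 4)| < eps.

delta = min(1, eps/6)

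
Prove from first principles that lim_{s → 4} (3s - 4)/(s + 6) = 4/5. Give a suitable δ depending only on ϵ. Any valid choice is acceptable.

δ = min(5, (25/11)ϵ)

Fix ϵ > 0. We want δ > 0 with 0 < |s − 4| < δ ⇒ |(3s - 4)/(s + 6) − (4/5)| < ϵ.
Combining over a common denominator, (3s - 4)/(s + 6) − (4/5) = [(3s - 4)·10 − 8·(s + 6)] / [10·(s + 6)] = 22(s − 4) / (10(s + 6)).
So |(3s - 4)/(s + 6) − (4/5)| = 22|s − 4| / (10·|s + 6|).
Restrict δ ≤ 5. Then |s − 4| < 5 gives |s + 6| = |(s − 4) + 10| ≥ 10 − 5 = 5.
Hence |(3s - 4)/(s + 6) − (4/5)| < 22|s − 4|/(10·5) = (11/25)|s − 4|, which is < ϵ once |s − 4| < (25/11)ϵ.
Take δ = min(5, (25/11)ϵ). Then 0 < |s − 4| < δ forces both bounds, so |(3s - 4)/(s + 6) − (4/5)| < ϵ.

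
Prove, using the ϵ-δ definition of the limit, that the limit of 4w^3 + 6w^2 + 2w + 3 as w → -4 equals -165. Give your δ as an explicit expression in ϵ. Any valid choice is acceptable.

Suppose ϵ > 0. We want δ > 0 such that 0 < |w + 4| < δ implies |(4w^3 + 6w^2 + 2w + 3) + 165| < ϵ.
(4w^3 + 6w^2 + 2w + 3) + 165 = 4w^3 + 6w^2 + 2w + 168 = (w + 4)(4w^2 - 10w + 42).
So |(4w^3 + 6w^2 + 2w + 3) + 165| = |w + 4|·|4w^2 - 10w + 42|.
Require δ ≤ 2. Then |w + 4| < 2 gives |w| < 6, and by the triangle inequality |4w^2 - 10w + 42| ≤ 4·6^2 + 10·6 + 42 = 246.
Hence |(4w^3 + 6w^2 + 2w + 3) + 165| ≤ 246|w + 4| < ϵ provided |w + 4| < ϵ/246.
Choosing δ = min(2, ϵ/246) ensures both conditions, hence |(4w^3 + 6w^2 + 2w + 3) + 165| < ϵ.

δ = min(2, ϵ/246)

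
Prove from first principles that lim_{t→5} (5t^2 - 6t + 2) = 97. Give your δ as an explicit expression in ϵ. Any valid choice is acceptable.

Let ϵ > 0 be given. We want δ > 0 such that 0 < |t − 5| < δ implies |(5t^2 - 6t + 2) − 97| < ϵ.
(5t^2 - 6t + 2) − 97 = 5t^2 - 6t - 95 = (t − 5)(5t + 19).
So |(5t^2 - 6t + 2) − 97| = |t − 5|·|5t + 19|.
Assume first that |t − 5| < 2, so |t| < 7. Then |5t + 19| ≤ 5·7 + 19 = 54.
Hence |(5t^2 - 6t + 2) − 97| ≤ 54|t − 5| < ϵ provided |t − 5| < ϵ/54.
Take δ = min(2, ϵ/54). Then 0 < |t − 5| < δ gives both |t − 5| < 2 and |t − 5| < ϵ/54, so |(5t^2 - 6t + 2) − 97| < ϵ.

δ = min(2, ϵ/54)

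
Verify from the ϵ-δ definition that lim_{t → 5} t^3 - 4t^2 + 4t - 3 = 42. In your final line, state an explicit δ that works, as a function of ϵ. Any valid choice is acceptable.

δ = min(1, ϵ/51)

Let ϵ > 0. We want δ > 0 such that 0 < |t − 5| < δ implies |(t^3 - 4t^2 + 4t - 3) − 42| < ϵ.
(t^3 - 4t^2 + 4t - 3) − 42 = t^3 - 4t^2 + 4t - 45 = (t − 5)(t^2 + t + 9).
So |(t^3 - 4t^2 + 4t - 3) − 42| = |t − 5|·|t^2 + t + 9|.
Assume first that |t − 5| < 1, so |t| < 6. Then |t^2 + t + 9| ≤ 6^2 + 6 + 9 = 51.
Hence |(t^3 - 4t^2 + 4t - 3) − 42| ≤ 51|t − 5| < ϵ provided |t − 5| < ϵ/51.
Choosing δ = min(1, ϵ/51) ensures both conditions, hence |(t^3 - 4t^2 + 4t - 3) − 42| < ϵ.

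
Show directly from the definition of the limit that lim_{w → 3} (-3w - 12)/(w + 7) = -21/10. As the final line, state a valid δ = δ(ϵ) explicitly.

Suppose ϵ > 0. We want δ > 0 with 0 < |w − 3| < δ ⇒ |(-3w - 12)/(w + 7) + 21/10| < ϵ.
Combining over a common denominator, (-3w - 12)/(w + 7) + 21/10 = [(-3w - 12)·10 − (-21)·(w + 7)] / [10·(w + 7)] = -9(w − 3) / (10(w + 7)).
So |(-3w - 12)/(w + 7) + 21/10| = 9|w − 3| / (10·|w + 7|).
Restrict δ ≤ 5. Then |w − 3| < 5 gives |w + 7| = |(w − 3) + 10| ≥ 10 − 5 = 5.
Hence |(-3w - 12)/(w + 7) + 21/10| < 9|w − 3|/(10·5) = (9/50)|w − 3|, which is < ϵ once |w − 3| < (50/9)ϵ.
Take δ = min(5, (50/9)ϵ). Then 0 < |w − 3| < δ forces both bounds, so |(-3w - 12)/(w + 7) + 21/10| < ϵ.

δ = min(5, (50/9)ϵ)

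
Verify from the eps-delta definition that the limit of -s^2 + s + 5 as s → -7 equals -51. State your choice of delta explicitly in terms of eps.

delta = min(2, eps/17)

Fix eps > 0. We want delta > 0 such that 0 < |s + 7| < delta implies |(-s^2 + s + 5) + 51| < eps.
(-s^2 + s + 5) + 51 = -s^2 + s + 56 = (s + 7)(-s + 8).
So |(-s^2 + s + 5) + 51| = |s + 7|·|-s + 8|.
Require delta ≤ 2. Then |s + 7| < 2 gives |s| < 9, and by the triangle inequality |-s + 8| ≤ 9 + 8 = 17.
Hence |(-s^2 + s + 5) + 51| ≤ 17|s + 7| < eps provided |s + 7| < eps/17.
Choosing delta = min(2, eps/17) ensures both conditions, hence |(-s^2 + s + 5) + 51| < eps.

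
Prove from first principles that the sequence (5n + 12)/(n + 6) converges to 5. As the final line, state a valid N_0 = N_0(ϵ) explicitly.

Let ϵ > 0. For n ≥ 1, |(5n + 12)/(n + 6) − 5| = |-18|/((n + 6)) = 18/((n + 6)).
Since n + 6 ≥ n for n ≥ 1, this is ≤ 18/(n) = 18/n.
So |(5n + 12)/(n + 6) − 5| < ϵ whenever n > 18/ϵ.
Take N_0 = 18/ϵ. If n > N_0 then |(5n + 12)/(n + 6) − 5| ≤ 18/n < ϵ.

N_0 = 18/ϵ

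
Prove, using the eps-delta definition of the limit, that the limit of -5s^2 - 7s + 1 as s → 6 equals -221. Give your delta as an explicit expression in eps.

delta = min(1, eps/72)

Fix eps > 0. We want delta > 0 such that 0 < |s − 6| < delta implies |(-5s^2 - 7s + 1) + 221| < eps.
(-5s^2 - 7s + 1) + 221 = -5s^2 - 7s + 222 = (s − 6)(-5s - 37).
So |(-5s^2 - 7s + 1) + 221| = |s − 6|·|-5s - 37|.
Assume first that |s − 6| < 1, so |s| < 7. Then |-5s - 37| ≤ 5·7 + 37 = 72.
Hence |(-5s^2 - 7s + 1) + 221| ≤ 72|s − 6| < eps provided |s − 6| < eps/72.
Choosing delta = min(1, eps/72) ensures both conditions, hence |(-5s^2 - 7s + 1) + 221| < eps.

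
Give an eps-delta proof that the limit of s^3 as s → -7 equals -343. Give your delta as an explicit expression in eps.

Suppose eps > 0. We seek delta > 0 with 0 < |s + 7| < delta ⇒ |s^3 + 343| < eps.
Factor: s^3 + 343 = (s + 7)(s^2 - 7s + 49), so |s^3 + 343| = |s + 7|·|s^2 - 7s + 49|.
Restrict delta ≤ 1. Then |s + 7| < 1 gives |s| < 8, so by the triangle inequality |s^2 - 7s + 49| ≤ 8^2 + 7·8 + 49 = 169.
Hence |s^3 + 343| ≤ 169|s + 7|, which is < eps once |s + 7| < eps/169.
Take delta = min(1, eps/169). If 0 < |s + 7| < delta then both bounds hold and |s^3 + 343| ≤ 169|s + 7| < 169·(eps/169) = eps.

delta = min(1, eps/169)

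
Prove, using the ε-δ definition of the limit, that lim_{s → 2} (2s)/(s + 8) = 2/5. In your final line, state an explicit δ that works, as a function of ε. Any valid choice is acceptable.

Let ε > 0 be given. We want δ > 0 with 0 < |s − 2| < δ ⇒ |(2s)/(s + 8) − (2/5)| < ε.
Combining over a common denominator, (2s)/(s + 8) − (2/5) = [(2s)·10 − 4·(s + 8)] / [10·(s + 8)] = 16(s − 2) / (10(s + 8)).
So |(2s)/(s + 8) − (2/5)| = 16|s − 2| / (10·|s + 8|).
Require δ ≤ 5, so |s + 8| ≥ |10| − |s − 2| > 10 − 5 = 5.
Hence |(2s)/(s + 8) − (2/5)| < 16|s − 2|/(10·5) = (8/25)|s − 2|, which is < ε once |s − 2| < (25/8)ε.
Take δ = min(5, (25/8)ε). Then 0 < |s − 2| < δ forces both bounds, so |(2s)/(s + 8) − (2/5)| < ε.

δ = min(5, (25/8)ε)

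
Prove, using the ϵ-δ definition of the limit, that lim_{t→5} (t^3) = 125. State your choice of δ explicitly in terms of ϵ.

Let ϵ > 0 be given. We seek δ > 0 with 0 < |t − 5| < δ ⇒ |t^3 − 125| < ϵ.
Factor: t^3 − 125 = (t − 5)(t^2 + 5t + 25), so |t^3 − 125| = |t − 5|·|t^2 + 5t + 25|.
Restrict δ ≤ 2. Then |t − 5| < 2 gives |t| < 7, so by the triangle inequality |t^2 + 5t + 25| ≤ 7^2 + 5·7 + 25 = 109.
Hence |t^3 − 125| ≤ 109|t − 5|, which is < ϵ once |t − 5| < ϵ/109.
Take δ = min(2, ϵ/109). If 0 < |t − 5| < δ then both bounds hold and |t^3 − 125| ≤ 109|t − 5| < 109·(ϵ/109) = ϵ.

δ = min(2, ϵ/109)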